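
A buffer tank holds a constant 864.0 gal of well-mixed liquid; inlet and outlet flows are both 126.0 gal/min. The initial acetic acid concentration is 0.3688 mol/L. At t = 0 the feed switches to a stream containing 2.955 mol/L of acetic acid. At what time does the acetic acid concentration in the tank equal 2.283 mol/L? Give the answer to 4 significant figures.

9.241 min

Mass balance on the solute (V constant): V dC/dt = Q(C_in − C), so τ = V/Q = 6.85714 min.
C(t) = C_in + (C₀ − C_in) e^(−t/τ). Set C = 2.283 and solve for t:
e^(−t/τ) = (C − C_in)/(C₀ − C_in) = (2.283 − 2.955)/(0.3688 − 2.955) = 0.259841
t = −τ ln(…) = 6.85714 × 1.34769 = 9.24128 min.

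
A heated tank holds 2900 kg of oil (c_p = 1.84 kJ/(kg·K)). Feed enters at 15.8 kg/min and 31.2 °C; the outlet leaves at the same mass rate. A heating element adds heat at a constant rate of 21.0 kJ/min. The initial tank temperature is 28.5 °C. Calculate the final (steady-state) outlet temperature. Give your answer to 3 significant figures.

M c_p dT/dt = ṁ c_p (T_in − T) + Q̇.
At steady state dT/dt = 0 ⇒ T_ss = T_in + Q̇/(ṁ c_p) = 31.2 + 21.0/(15.8·1.84) = 31.922 °C.

31.9 °C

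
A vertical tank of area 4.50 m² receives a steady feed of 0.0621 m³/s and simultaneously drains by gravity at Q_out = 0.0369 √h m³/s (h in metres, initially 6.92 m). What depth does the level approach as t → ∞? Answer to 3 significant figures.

Level balance: A dh/dt = 0.0621 − 0.0369 √h. Setting dh/dt = 0:
Q_in = 0.0369 √h_ss ⇒ √h_ss = 0.0621/0.0369 = 1.6829.
h_ss = 1.6829² = 2.8322 m. (Since h₀ = 6.92 m > h_ss, the level will fall toward this value.)

2.83 m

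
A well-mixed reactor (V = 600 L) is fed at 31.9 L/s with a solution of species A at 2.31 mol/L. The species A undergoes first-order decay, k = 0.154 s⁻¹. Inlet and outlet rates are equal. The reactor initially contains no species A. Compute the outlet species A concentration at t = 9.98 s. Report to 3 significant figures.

0.518 mol/L

Species balance: V dC/dt = Q C_in − Q C − k V C.
This is linear with rate a = Q/V + k = 0.20717 s⁻¹.
C_ss = Q C_in/(Q + kV) = 0.59283 mol/L; C(t) = C_ss + (C₀ − C_ss) e^(−a t).
C(9.98) = 0.59283 + (-0.59283)·e^(−0.20717·9.98) = 0.59283 + (-0.59283)·0.12650 = 0.51784 mol/L.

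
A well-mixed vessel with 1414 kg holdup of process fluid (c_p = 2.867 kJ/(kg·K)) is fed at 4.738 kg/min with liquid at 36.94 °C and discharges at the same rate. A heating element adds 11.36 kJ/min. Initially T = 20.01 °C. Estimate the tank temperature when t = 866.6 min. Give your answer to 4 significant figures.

36.80 °C

Energy balance: M c_p dT/dt = ṁ c_p (T_in − T) + 11.36.
Rearrange: dT/dt = (T_ss − T)/τ with τ = M/ṁ = 298.438 min and T_ss = T_in + Q̇/(ṁ c_p) = 37.7763 °C.
T approaches T_ss exponentially: T(t) = T_ss + (T₀ − T_ss) e^(−t/τ).
T(866.6) = 37.7763 + (-17.7663)·e^(−866.6/298.438) = 37.7763 + (-17.7663)·0.0548154 = 36.8024 °C.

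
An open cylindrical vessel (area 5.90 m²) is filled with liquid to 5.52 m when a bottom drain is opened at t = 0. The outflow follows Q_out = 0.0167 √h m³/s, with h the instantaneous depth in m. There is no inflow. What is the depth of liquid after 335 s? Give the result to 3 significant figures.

3.52 m

With no inflow, A dh/dt = −0.0167 √h.
Separate and integrate: 2(√h − √h₀) = −(0.0167/A) t.
√h = √5.52 − 0.0167·335/(2·5.90) = 2.3495 − 0.47411 = 1.8754.
h = 1.8754² = 3.5170 m.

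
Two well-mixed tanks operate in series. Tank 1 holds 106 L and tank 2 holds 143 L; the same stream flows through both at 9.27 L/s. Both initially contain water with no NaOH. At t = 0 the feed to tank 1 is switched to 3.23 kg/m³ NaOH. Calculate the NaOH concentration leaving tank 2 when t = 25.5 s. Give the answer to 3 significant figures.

Time constants: τᵢ = Vᵢ/Q for each well-mixed tank.
τ₁ = 106/9.27 = 11.435 s; τ₂ = 143/9.27 = 15.426 s.
Solving the cascade with C₁(0)=C₂(0)=0 gives C₂(t) = C_in[1 − (τ₁ e^(−t/τ₁) − τ₂ e^(−t/τ₂))/(τ₁ − τ₂)].
At t = 25.5: e^(−t/τ₁) = 0.10752, e^(−t/τ₂) = 0.19147.
C₂ = 3.23·[1 − (11.435·0.10752 − 15.426·0.19147)/(-3.9914)] = 3.23·0.56805 = 1.8348 kg/m³.

1.83 kg/m³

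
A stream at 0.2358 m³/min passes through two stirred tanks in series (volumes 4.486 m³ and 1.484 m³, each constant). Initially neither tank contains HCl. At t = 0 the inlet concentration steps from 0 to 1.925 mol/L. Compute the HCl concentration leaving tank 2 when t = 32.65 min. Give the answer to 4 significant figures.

Time constants: τᵢ = Vᵢ/Q for each well-mixed tank.
τ₁ = 4.486/0.2358 = 19.0246 min; τ₂ = 1.484/0.2358 = 6.29347 min.
Solving the cascade with C₁(0)=C₂(0)=0 gives C₂(t) = C_in[1 − (τ₁ e^(−t/τ₁) − τ₂ e^(−t/τ₂))/(τ₁ − τ₂)].
At t = 32.65: e^(−t/τ₁) = 0.179748, e^(−t/τ₂) = 0.00558362.
C₂ = 1.925·[1 − (19.0246·0.179748 − 6.29347·0.00558362)/(12.7311)] = 1.925·0.734156 = 1.41325 mol/L.

1.413 mol/L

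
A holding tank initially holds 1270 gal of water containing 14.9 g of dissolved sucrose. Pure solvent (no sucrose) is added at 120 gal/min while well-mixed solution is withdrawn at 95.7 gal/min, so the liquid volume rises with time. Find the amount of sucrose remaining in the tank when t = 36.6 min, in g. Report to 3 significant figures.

Total volume: dV/dt = Q_in − Q_out = 24.300 gal/min, so V(t) = 1270 + 24.300 t and V(36.6) = 2159.4 gal.
Species balance (pure solvent in): dm/dt = −Q_out · m/V(t).
Separate: dm/m = −Q_out dt/V(t) ⇒ ln(m/m₀) = −(Q_out/(Q_in−Q_out)) ln(V/V₀).
m = m₀ (V₀/V)^(Q_out/(Q_in−Q_out)) = 14.9 × (1270/2159.4)^(3.9383) = 1.8421 g.

1.84 g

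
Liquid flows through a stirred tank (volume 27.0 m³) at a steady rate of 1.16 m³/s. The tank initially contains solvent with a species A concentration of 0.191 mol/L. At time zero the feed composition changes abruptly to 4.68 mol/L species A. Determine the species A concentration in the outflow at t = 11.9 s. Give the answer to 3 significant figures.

1.99 mol/L

Mass balance on the solute (V constant): V dC/dt = Q(C_in − C).
So dC/dt = (C_in − C)/τ with τ = V/Q = 27.0/1.16 = 23.276 s.
Solution: C(t) = C_in + (C₀ − C_in) e^(−t/τ).
C(11.9) = 4.68 + (0.191 − 4.68)·e^(−11.9/23.276) = 4.68 + (-4.4890)·0.59974 = 1.9878 mol/L.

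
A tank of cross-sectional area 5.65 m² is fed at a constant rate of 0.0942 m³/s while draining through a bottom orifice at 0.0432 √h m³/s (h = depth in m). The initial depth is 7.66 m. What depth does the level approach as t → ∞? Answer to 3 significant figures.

4.75 m

A dh/dt = Q_in − 0.0432 √h. Steady state requires inflow = outflow:
Q_in = 0.0432 √h_ss ⇒ √h_ss = 0.0942/0.0432 = 2.1806.
h_ss = 2.1806² = 4.7548 m. (Since h₀ = 7.66 m > h_ss, the level will fall toward this value.)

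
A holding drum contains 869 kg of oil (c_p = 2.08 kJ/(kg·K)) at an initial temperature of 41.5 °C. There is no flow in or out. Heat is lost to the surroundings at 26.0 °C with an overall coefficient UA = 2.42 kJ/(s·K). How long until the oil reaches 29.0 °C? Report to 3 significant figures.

1230 s

M c_p dT/dt = −UA(T − T_amb).
τ = M c_p/UA = 746.91 s; T_ss = T_amb = 26.000 °C.
T(t) = T_ss + (T₀ − T_ss)e^(−t/τ); set T = 29.0:
t = −τ ln[(T − T_ss)/(T₀ − T_ss)] = −746.91 · ln(0.19355) = 1226.6 s.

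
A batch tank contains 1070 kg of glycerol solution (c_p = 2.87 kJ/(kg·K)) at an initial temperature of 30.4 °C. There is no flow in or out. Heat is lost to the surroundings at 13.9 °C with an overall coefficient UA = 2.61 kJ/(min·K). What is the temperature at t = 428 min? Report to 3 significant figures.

Heat balance on the well-mixed liquid: M c_p dT/dt = −UA(T − T_amb).
dT/dt = (T_ss − T)/τ with T_ss = T_amb = 13.900 °C, τ = M c_p/UA = 1070·2.87/2.61 = 1176.6 min.
T approaches T_ss exponentially: T(t) = T_ss + (T₀ − T_ss) e^(−t/τ).
T(428) = 13.900 + (16.500)·0.69506 = 25.368 °C.

25.4 °C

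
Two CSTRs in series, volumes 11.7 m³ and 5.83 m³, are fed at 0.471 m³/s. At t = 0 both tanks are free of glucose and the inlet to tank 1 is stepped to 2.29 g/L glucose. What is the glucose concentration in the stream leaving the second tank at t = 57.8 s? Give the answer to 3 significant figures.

1.87 g/L

Time constants: τᵢ = Vᵢ/Q for each well-mixed tank.
τ₁ = 11.7/0.471 = 24.841 s; τ₂ = 5.83/0.471 = 12.378 s.
Tank 1: C₁ = C_in(1 − e^(−t/τ₁)). Tank 2 (τ₁ ≠ τ₂): C₂ = C_in[1 − (τ₁ e^(−t/τ₁) − τ₂ e^(−t/τ₂))/(τ₁ − τ₂)].
At t = 57.8: e^(−t/τ₁) = 0.097606, e^(−t/τ₂) = 0.0093760.
C₂ = 2.29·[1 − (24.841·0.097606 − 12.378·0.0093760)/(12.463)] = 2.29·0.81477 = 1.8658 g/L.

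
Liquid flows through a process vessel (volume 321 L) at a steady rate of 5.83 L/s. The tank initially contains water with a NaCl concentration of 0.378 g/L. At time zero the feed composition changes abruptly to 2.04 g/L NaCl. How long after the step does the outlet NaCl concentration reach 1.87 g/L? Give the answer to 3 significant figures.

126 s

Mass balance on the solute (V constant): V dC/dt = Q(C_in − C), so τ = V/Q = 55.060 s.
C(t) = C_in + (C₀ − C_in) e^(−t/τ). Set C = 1.87 and solve for t:
e^(−t/τ) = (C − C_in)/(C₀ − C_in) = (1.87 − 2.04)/(0.378 − 2.04) = 0.10229
t = −τ ln(…) = 55.060 × 2.2800 = 125.54 s.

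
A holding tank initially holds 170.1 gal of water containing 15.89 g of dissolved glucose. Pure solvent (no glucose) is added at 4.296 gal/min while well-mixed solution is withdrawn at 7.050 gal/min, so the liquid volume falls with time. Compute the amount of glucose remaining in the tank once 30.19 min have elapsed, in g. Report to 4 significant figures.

Total volume: dV/dt = Q_in − Q_out = -2.75400 gal/min, so V(t) = 170.1 − 2.75400 t and V(30.19) = 86.9567 gal.
Solute balance: dm/dt = 0 − Q_out C = −Q_out m/V(t).
Separate: dm/m = −Q_out dt/V(t) ⇒ ln(m/m₀) = −(Q_out/(Q_in−Q_out)) ln(V/V₀).
m = m₀ (V₀/V)^(Q_out/(Q_in−Q_out)) = 15.89 × (170.1/86.9567)^(-2.55991) = 2.85209 g.

2.852 g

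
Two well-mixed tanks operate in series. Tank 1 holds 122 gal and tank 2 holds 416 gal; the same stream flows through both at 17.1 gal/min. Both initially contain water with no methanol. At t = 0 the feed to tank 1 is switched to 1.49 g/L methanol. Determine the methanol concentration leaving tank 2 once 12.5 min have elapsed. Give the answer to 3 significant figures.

Species balance on tank i: dCᵢ/dt = (Cᵢ₋₁ − Cᵢ)/τᵢ with τᵢ = Vᵢ/Q.
τ₁ = 122/17.1 = 7.1345 min; τ₂ = 416/17.1 = 24.327 min.
Solving the cascade with C₁(0)=C₂(0)=0 gives C₂(t) = C_in[1 − (τ₁ e^(−t/τ₁) − τ₂ e^(−t/τ₂))/(τ₁ − τ₂)].
At t = 12.5: e^(−t/τ₁) = 0.17342, e^(−t/τ₂) = 0.59820.
C₂ = 1.49·[1 − (7.1345·0.17342 − 24.327·0.59820)/(-17.193)] = 1.49·0.22552 = 0.33603 g/L.

0.336 g/L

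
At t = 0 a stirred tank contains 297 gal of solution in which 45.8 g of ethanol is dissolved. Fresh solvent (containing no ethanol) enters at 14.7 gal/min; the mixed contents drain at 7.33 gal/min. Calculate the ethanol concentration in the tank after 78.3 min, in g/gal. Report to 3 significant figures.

Let m(t) be the amount of ethanol. Volume: V(t) = V₀ + (Q_in − Q_out) t = 297 + 7.3700 t; V(78.3) = 874.07 gal.
Solute balance: dm/dt = 0 − Q_out C = −Q_out m/V(t).
dm/m = −Q_out dt/(V₀ + 7.3700 t); integrating gives ln(m/m₀) = −(Q_out/(Q_in−Q_out)) ln(V/V₀).
m = m₀ (V₀/V)^(Q_out/(Q_in−Q_out)) = 45.8 × (297/874.07)^(0.99457) = 15.654 g.
C = m/V = 15.654/874.07 = 0.017909 g/gal.

0.0179 g/gal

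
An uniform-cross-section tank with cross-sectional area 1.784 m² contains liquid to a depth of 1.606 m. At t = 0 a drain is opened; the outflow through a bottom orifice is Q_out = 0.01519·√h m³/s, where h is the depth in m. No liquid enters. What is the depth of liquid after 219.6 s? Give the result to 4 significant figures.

Accumulation of liquid (constant cross-section A): A dh/dt = −0.01519 √h.
This is separable: 2 d(√h)/dt = −0.01519/A, so √h = √h₀ − (0.01519/(2A)) t.
√h = √1.606 − 0.01519·219.6/(2·1.784) = 1.26728 − 0.934900 = 0.332380.
h = 0.332380² = 0.110477 m.

0.1105 m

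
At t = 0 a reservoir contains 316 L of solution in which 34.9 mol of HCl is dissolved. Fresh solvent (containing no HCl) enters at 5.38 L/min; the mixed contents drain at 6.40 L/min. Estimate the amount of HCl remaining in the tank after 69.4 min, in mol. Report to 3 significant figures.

Total volume: dV/dt = Q_in − Q_out = -1.0200 L/min, so V(t) = 316 − 1.0200 t and V(69.4) = 245.21 L.
Solute balance: dm/dt = 0 − Q_out C = −Q_out m/V(t).
dm/m = −Q_out dt/(V₀ − 1.0200 t); integrating gives ln(m/m₀) = −(Q_out/(Q_in−Q_out)) ln(V/V₀).
m = m₀ (V₀/V)^(Q_out/(Q_in−Q_out)) = 34.9 × (316/245.21)^(-6.2745) = 7.1075 mol.

7.11 mol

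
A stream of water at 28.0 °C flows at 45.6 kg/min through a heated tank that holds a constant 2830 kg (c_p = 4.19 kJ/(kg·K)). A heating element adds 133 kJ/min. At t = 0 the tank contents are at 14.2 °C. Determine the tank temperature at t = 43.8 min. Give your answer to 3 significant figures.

Energy balance: M c_p dT/dt = ṁ c_p (T_in − T) + 133.
τ = M/ṁ = 62.061 min; T_ss = T_in + Q̇/(ṁ c_p) = 28.0 + 133/(45.6·4.19) = 28.696 °C.
This is linear first-order; T(t) = T_ss + (T₀ − T_ss) e^(−t/τ).
T(43.8) = 28.696 + (-14.496)·e^(−43.8/62.061) = 28.696 + (-14.496)·0.49374 = 21.539 °C.

21.5 °C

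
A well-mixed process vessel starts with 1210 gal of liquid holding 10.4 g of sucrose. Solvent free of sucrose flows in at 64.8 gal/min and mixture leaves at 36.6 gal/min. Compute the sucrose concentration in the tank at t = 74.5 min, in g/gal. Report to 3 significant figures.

Total volume: dV/dt = Q_in − Q_out = 28.200 gal/min, so V(t) = 1210 + 28.200 t and V(74.5) = 3310.9 gal.
No sucrose enters, so dm/dt = −Q_out · (m/V).
Separate: dm/m = −Q_out dt/V(t) ⇒ ln(m/m₀) = −(Q_out/(Q_in−Q_out)) ln(V/V₀).
m = m₀ (V₀/V)^(Q_out/(Q_in−Q_out)) = 10.4 × (1210/3310.9)^(1.2979) = 2.8161 g.
C = m/V = 2.8161/3310.9 = 0.00085057 g/gal.

0.000851 g/gal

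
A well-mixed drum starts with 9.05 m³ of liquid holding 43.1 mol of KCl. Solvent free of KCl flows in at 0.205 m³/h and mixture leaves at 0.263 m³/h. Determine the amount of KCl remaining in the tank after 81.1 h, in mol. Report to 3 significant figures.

Let m(t) be the amount of KCl. Volume: V(t) = V₀ + (Q_in − Q_out) t = 9.05 − 0.058000 t; V(81.1) = 4.3462 m³.
Species balance (pure solvent in): dm/dt = −Q_out · m/V(t).
dm/m = −Q_out dt/(V₀ − 0.058000 t); integrating gives ln(m/m₀) = −(Q_out/(Q_in−Q_out)) ln(V/V₀).
m = m₀ (V₀/V)^(Q_out/(Q_in−Q_out)) = 43.1 × (9.05/4.3462)^(-4.5345) = 1.5491 mol.

1.55 mol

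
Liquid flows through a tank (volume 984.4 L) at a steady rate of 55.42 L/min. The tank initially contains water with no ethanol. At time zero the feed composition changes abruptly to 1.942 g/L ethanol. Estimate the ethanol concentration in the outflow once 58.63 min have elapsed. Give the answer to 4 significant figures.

Accumulation = in − out for the solute gives V dC/dt = Q(C_in − C).
Rewrite as dC/dt + C/τ = C_in/τ, τ = V/Q = 17.7625 min.
Integrating: C(t) = C_in + (C₀ − C_in) e^(−t/τ).
C(58.63) = 1.942 + (0 − 1.942)·e^(−58.63/17.7625) = 1.942 + (-1.94200)·0.0368549 = 1.87043 g/L.

1.870 g/L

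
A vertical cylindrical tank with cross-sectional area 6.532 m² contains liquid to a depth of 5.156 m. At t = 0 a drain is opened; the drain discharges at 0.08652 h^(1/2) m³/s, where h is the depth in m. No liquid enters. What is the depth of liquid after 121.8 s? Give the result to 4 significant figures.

With no inflow, A dh/dt = −0.08652 √h.
This is separable: 2 d(√h)/dt = −0.08652/A, so √h = √h₀ − (0.08652/(2A)) t.
√h = √5.156 − 0.08652·121.8/(2·6.532) = 2.27068 − 0.806655 = 1.46403.
h = 1.46403² = 2.14338 m.

2.143 m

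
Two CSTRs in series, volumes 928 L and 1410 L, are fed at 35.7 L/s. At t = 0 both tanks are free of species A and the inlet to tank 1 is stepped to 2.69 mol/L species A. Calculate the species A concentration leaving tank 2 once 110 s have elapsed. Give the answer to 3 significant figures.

Species balance on tank i: dCᵢ/dt = (Cᵢ₋₁ − Cᵢ)/τᵢ with τᵢ = Vᵢ/Q.
τ₁ = 928/35.7 = 25.994 s; τ₂ = 1410/35.7 = 39.496 s.
Tank 1: C₁ = C_in(1 − e^(−t/τ₁)). Tank 2 (τ₁ ≠ τ₂): C₂ = C_in[1 − (τ₁ e^(−t/τ₁) − τ₂ e^(−t/τ₂))/(τ₁ − τ₂)].
At t = 110: e^(−t/τ₁) = 0.014528, e^(−t/τ₂) = 0.061723.
C₂ = 2.69·[1 − (25.994·0.014528 − 39.496·0.061723)/(-13.501)] = 2.69·0.84741 = 2.2795 mol/L.

2.28 mol/L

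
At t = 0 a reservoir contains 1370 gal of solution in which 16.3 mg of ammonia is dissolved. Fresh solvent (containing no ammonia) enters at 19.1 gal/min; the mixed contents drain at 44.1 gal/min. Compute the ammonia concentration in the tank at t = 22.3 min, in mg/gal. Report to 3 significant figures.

0.00798 mg/gal

Total volume: dV/dt = Q_in − Q_out = -25.000 gal/min, so V(t) = 1370 − 25.000 t and V(22.3) = 812.50 gal.
Species balance (pure solvent in): dm/dt = −Q_out · m/V(t).
Separate: dm/m = −Q_out dt/V(t) ⇒ ln(m/m₀) = −(Q_out/(Q_in−Q_out)) ln(V/V₀).
m = m₀ (V₀/V)^(Q_out/(Q_in−Q_out)) = 16.3 × (1370/812.50)^(-1.7640) = 6.4855 mg.
C = m/V = 6.4855/812.50 = 0.0079821 mg/gal.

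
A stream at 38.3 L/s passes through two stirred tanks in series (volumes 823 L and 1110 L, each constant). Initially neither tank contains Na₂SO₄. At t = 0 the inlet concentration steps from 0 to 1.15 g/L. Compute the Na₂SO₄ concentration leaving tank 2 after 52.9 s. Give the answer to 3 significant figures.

0.714 g/L

Each tank obeys Vᵢ dCᵢ/dt = Q(Cᵢ₋₁ − Cᵢ), so τᵢ = Vᵢ/Q.
τ₁ = 823/38.3 = 21.488 s; τ₂ = 1110/38.3 = 28.982 s.
Tank 1: C₁ = C_in(1 − e^(−t/τ₁)). Tank 2 (τ₁ ≠ τ₂): C₂ = C_in[1 − (τ₁ e^(−t/τ₁) − τ₂ e^(−t/τ₂))/(τ₁ − τ₂)].
At t = 52.9: e^(−t/τ₁) = 0.085280, e^(−t/τ₂) = 0.16117.
C₂ = 1.15·[1 − (21.488·0.085280 − 28.982·0.16117)/(-7.4935)] = 1.15·0.62120 = 0.71439 g/L.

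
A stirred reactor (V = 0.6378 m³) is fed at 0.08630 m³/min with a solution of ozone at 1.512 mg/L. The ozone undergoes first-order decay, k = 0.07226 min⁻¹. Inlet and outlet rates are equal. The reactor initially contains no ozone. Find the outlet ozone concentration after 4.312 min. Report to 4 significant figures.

0.5829 mg/L

Accumulation = in − out − consumed: V dC/dt = Q C_in − Q C − k V C.
dC/dt = (Q/V) C_in − (Q/V + k) C; effective rate a = Q/V + k = 0.135309 + 0.07226 = 0.207569 min⁻¹.
C_ss = Q C_in/(Q + kV) = 0.985634 mg/L; C(t) = C_ss + (C₀ − C_ss) e^(−a t).
C(4.312) = 0.985634 + (-0.985634)·e^(−0.207569·4.312) = 0.985634 + (-0.985634)·0.408592 = 0.582912 mg/L.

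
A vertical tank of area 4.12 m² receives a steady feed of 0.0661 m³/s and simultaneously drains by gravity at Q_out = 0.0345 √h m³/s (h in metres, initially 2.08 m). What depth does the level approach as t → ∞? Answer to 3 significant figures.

3.67 m

A dh/dt = Q_in − 0.0345 √h. Steady state requires inflow = outflow:
Q_in = 0.0345 √h_ss ⇒ √h_ss = 0.0661/0.0345 = 1.9159.
h_ss = 1.9159² = 3.6708 m. (Since h₀ = 2.08 m < h_ss, the level will rise toward this value.)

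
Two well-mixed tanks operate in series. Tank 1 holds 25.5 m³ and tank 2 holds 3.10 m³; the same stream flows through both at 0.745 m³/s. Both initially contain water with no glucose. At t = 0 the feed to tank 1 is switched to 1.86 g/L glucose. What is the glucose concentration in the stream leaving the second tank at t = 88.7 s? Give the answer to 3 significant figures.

Species balance on tank i: dCᵢ/dt = (Cᵢ₋₁ − Cᵢ)/τᵢ with τᵢ = Vᵢ/Q.
τ₁ = 25.5/0.745 = 34.228 s; τ₂ = 3.10/0.745 = 4.1611 s.
Tank 1: C₁ = C_in(1 − e^(−t/τ₁)). Tank 2 (τ₁ ≠ τ₂): C₂ = C_in[1 − (τ₁ e^(−t/τ₁) − τ₂ e^(−t/τ₂))/(τ₁ − τ₂)].
At t = 88.7: e^(−t/τ₁) = 0.074913, e^(−t/τ₂) = 5.5248e-10.
C₂ = 1.86·[1 − (34.228·0.074913 − 4.1611·5.5248e-10)/(30.067)] = 1.86·0.91472 = 1.7014 g/L.

1.70 g/L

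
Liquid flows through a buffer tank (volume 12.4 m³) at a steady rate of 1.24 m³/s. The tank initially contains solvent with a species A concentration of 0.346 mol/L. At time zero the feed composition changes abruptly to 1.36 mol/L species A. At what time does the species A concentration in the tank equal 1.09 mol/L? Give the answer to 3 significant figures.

Species balance: V dC/dt = Q(C_in − C) ⇒ τ = V/Q = 10.000 s.
C(t) = C_in + (C₀ − C_in) e^(−t/τ). Set C = 1.09 and solve for t:
e^(−t/τ) = (C − C_in)/(C₀ − C_in) = (1.09 − 1.36)/(0.346 − 1.36) = 0.26627
t = −τ ln(…) = 10.000 × 1.3232 = 13.232 s.

13.2 s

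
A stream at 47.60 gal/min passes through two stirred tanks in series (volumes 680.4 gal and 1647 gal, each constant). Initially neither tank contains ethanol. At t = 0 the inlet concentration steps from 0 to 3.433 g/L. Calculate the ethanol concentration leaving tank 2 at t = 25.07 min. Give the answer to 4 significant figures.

1.017 g/L

Time constants: τᵢ = Vᵢ/Q for each well-mixed tank.
τ₁ = 680.4/47.60 = 14.2941 min; τ₂ = 1647/47.60 = 34.6008 min.
Solving the cascade with C₁(0)=C₂(0)=0 gives C₂(t) = C_in[1 − (τ₁ e^(−t/τ₁) − τ₂ e^(−t/τ₂))/(τ₁ − τ₂)].
At t = 25.07: e^(−t/τ₁) = 0.173103, e^(−t/τ₂) = 0.484543.
C₂ = 3.433·[1 − (14.2941·0.173103 − 34.6008·0.484543)/(-20.3067)] = 3.433·0.296231 = 1.01696 g/L.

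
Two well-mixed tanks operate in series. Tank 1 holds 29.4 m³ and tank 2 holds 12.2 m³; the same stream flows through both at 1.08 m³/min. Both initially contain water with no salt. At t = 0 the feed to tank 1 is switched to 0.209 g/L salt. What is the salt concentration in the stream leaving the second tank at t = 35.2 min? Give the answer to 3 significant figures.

Species balance on tank i: dCᵢ/dt = (Cᵢ₋₁ − Cᵢ)/τᵢ with τᵢ = Vᵢ/Q.
τ₁ = 29.4/1.08 = 27.222 min; τ₂ = 12.2/1.08 = 11.296 min.
Tank 1: C₁ = C_in(1 − e^(−t/τ₁)). Tank 2 (τ₁ ≠ τ₂): C₂ = C_in[1 − (τ₁ e^(−t/τ₁) − τ₂ e^(−t/τ₂))/(τ₁ − τ₂)].
At t = 35.2: e^(−t/τ₁) = 0.27443, e^(−t/τ₂) = 0.044331.
C₂ = 0.209·[1 − (27.222·0.27443 − 11.296·0.044331)/(15.926)] = 0.209·0.56236 = 0.11753 g/L.

0.118 g/L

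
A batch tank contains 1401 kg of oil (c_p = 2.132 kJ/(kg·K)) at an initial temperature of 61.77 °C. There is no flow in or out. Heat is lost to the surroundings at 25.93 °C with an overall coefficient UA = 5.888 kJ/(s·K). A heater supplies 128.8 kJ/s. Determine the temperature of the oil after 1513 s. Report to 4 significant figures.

48.51 °C

Energy balance: M c_p dT/dt = −UA(T − T_amb) + Q̇.
dT/dt = (T_ss − T)/τ with T_ss = T_amb + Q̇/UA = 25.93 + 128.8/5.888 = 47.8050 °C, τ = M c_p/UA = 1401·2.132/5.888 = 507.291 s.
Solution: T(t) = T_ss + (T₀ − T_ss) e^(−t/τ).
T(1513) = 47.8050 + (13.9650)·0.0506657 = 48.5125 °C.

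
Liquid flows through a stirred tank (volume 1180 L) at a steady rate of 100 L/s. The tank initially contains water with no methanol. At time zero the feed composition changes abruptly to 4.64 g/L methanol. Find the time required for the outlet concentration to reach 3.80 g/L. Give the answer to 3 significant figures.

Accumulation = in − out for the solute gives V dC/dt = Q(C_in − C), so τ = V/Q = 11.800 s.
C(t) = C_in + (C₀ − C_in) e^(−t/τ). Set C = 3.80 and solve for t:
e^(−t/τ) = (C − C_in)/(C₀ − C_in) = (3.80 − 4.64)/(0 − 4.64) = 0.18103
t = −τ ln(…) = 11.800 × 1.7091 = 20.167 s.

20.2 s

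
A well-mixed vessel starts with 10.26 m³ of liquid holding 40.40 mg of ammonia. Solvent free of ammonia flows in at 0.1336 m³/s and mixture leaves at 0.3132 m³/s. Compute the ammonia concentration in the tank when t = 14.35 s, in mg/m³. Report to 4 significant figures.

3.175 mg/m³

Let m(t) be the amount of ammonia. Volume: V(t) = V₀ + (Q_in − Q_out) t = 10.26 − 0.179600 t; V(14.35) = 7.68274 m³.
No ammonia enters, so dm/dt = −Q_out · (m/V).
Separate: dm/m = −Q_out dt/V(t) ⇒ ln(m/m₀) = −(Q_out/(Q_in−Q_out)) ln(V/V₀).
m = m₀ (V₀/V)^(Q_out/(Q_in−Q_out)) = 40.40 × (10.26/7.68274)^(-1.74388) = 24.3947 mg.
C = m/V = 24.3947/7.68274 = 3.17527 mg/m³.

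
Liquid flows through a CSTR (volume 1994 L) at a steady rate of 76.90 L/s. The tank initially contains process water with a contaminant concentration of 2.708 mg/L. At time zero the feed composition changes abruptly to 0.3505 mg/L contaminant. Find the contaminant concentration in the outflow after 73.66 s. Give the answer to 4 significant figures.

0.4881 mg/L

Species balance on the tank: V dC/dt = Q(C_in − C).
Time constant τ = V/Q = 1994/76.90 = 25.9298 s.
C approaches C_in exponentially: C(t) = C_in + (C₀ − C_in) e^(−t/τ).
C(73.66) = 0.3505 + (2.708 − 0.3505)·e^(−73.66/25.9298) = 0.3505 + (2.35750)·0.0583819 = 0.488135 mg/L.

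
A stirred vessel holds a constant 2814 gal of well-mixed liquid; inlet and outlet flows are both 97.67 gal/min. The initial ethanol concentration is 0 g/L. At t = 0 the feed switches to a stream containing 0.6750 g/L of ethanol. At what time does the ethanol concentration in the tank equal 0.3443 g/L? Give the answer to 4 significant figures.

Species balance: V dC/dt = Q(C_in − C) ⇒ τ = V/Q = 28.8113 min.
C(t) = C_in + (C₀ − C_in) e^(−t/τ). Set C = 0.3443 and solve for t:
e^(−t/τ) = (C − C_in)/(C₀ − C_in) = (0.3443 − 0.6750)/(0 − 0.6750) = 0.489926
t = −τ ln(…) = 28.8113 × 0.713501 = 20.5569 min.

20.56 min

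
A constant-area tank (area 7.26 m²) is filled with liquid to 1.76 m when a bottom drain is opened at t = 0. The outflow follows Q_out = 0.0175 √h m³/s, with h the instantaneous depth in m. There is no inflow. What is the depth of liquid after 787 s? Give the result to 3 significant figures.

With no inflow, A dh/dt = −0.0175 √h.
∫ h^(−1/2) dh = −(0.0175/A) ∫ dt, giving 2√h = 2√h₀ − (0.0175/A) t.
√h = √1.76 − 0.0175·787/(2·7.26) = 1.3266 − 0.94852 = 0.37813.
h = 0.37813² = 0.14298 m.

0.143 m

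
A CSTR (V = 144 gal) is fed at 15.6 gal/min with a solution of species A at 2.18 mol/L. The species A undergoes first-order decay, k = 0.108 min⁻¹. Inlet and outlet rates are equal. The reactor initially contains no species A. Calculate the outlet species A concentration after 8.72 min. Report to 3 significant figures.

V dC/dt = Q(C_in − C) − k V C.
dC/dt = (Q/V) C_in − (Q/V + k) C; effective rate a = Q/V + k = 0.10833 + 0.108 = 0.21633 min⁻¹.
C_ss = Q C_in/(Q + kV) = 1.0917 mol/L; C(t) = C_ss + (C₀ − C_ss) e^(−a t).
C(8.72) = 1.0917 + (-1.0917)·e^(−0.21633·8.72) = 1.0917 + (-1.0917)·0.15161 = 0.92617 mol/L.

0.926 mol/L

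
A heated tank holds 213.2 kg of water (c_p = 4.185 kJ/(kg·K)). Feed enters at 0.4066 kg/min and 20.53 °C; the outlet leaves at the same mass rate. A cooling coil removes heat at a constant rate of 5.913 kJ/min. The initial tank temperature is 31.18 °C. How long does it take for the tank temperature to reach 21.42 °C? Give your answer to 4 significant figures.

615.8 min

M c_p dT/dt = ṁ c_p (T_in − T) − Q̇.
τ = M/ṁ = 524.348 min; T_ss = T_in − Q̇/(ṁ c_p) = 17.0551 °C.
T(t) = T_ss + (T₀ − T_ss) e^(−t/τ). Set T = 21.42:
e^(−t/τ) = (21.42 − 17.0551)/(31.18 − 17.0551) = 0.309023
t = −524.348 · ln(0.309023) = 615.763 min.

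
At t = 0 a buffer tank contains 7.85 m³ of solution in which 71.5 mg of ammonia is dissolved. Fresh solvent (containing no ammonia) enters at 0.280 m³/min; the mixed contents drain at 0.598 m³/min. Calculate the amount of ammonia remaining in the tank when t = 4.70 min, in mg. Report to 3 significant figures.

48.1 mg

Total volume: dV/dt = Q_in − Q_out = -0.31800 m³/min, so V(t) = 7.85 − 0.31800 t and V(4.70) = 6.3554 m³.
Species balance (pure solvent in): dm/dt = −Q_out · m/V(t).
Separate: dm/m = −Q_out dt/V(t) ⇒ ln(m/m₀) = −(Q_out/(Q_in−Q_out)) ln(V/V₀).
m = m₀ (V₀/V)^(Q_out/(Q_in−Q_out)) = 71.5 × (7.85/6.3554)^(-1.8805) = 48.063 mg.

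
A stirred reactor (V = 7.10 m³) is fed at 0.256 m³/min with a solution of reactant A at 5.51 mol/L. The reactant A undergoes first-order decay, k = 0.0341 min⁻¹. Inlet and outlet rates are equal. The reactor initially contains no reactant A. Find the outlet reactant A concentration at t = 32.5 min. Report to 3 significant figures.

Accumulation = in − out − consumed: V dC/dt = Q C_in − Q C − k V C.
This is linear with rate a = Q/V + k = 0.070156 min⁻¹.
C_ss = Q C_in/(Q + kV) = 2.8318 mol/L; C(t) = C_ss + (C₀ − C_ss) e^(−a t).
C(32.5) = 2.8318 + (-2.8318)·e^(−0.070156·32.5) = 2.8318 + (-2.8318)·0.10228 = 2.5422 mol/L.

2.54 mol/L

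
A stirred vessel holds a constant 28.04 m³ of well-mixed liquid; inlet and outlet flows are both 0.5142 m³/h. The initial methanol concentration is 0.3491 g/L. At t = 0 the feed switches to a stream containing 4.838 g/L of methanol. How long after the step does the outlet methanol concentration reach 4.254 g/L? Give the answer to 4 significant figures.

111.2 h

Species balance: V dC/dt = Q(C_in − C) ⇒ τ = V/Q = 54.5313 h.
C(t) = C_in + (C₀ − C_in) e^(−t/τ). Set C = 4.254 and solve for t:
e^(−t/τ) = (C − C_in)/(C₀ − C_in) = (4.254 − 4.838)/(0.3491 − 4.838) = 0.130099
t = −τ ln(…) = 54.5313 × 2.03946 = 111.215 h.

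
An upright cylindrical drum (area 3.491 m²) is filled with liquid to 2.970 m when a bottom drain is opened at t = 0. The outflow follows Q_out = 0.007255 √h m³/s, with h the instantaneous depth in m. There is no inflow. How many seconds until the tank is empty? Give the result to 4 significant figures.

1659 s

With no inflow, A dh/dt = −0.007255 √h.
This is separable: 2 d(√h)/dt = −0.007255/A, so √h = √h₀ − (0.007255/(2A)) t.
Set h = 0: 2√h₀ = (0.007255/A) t_empty ⇒ t_empty = 2A√h₀/0.007255.
t_empty = 2·3.491·√2.970/0.007255 = 6.98200·1.72337/0.007255 = 1658.52 s.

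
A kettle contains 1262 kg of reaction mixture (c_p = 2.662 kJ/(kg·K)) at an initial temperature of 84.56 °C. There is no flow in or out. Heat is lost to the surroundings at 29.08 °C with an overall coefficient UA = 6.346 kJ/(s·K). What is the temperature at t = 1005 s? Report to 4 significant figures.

M c_p dT/dt = −UA(T − T_amb).
dT/dt = (T_ss − T)/τ with T_ss = T_amb = 29.0800 °C, τ = M c_p/UA = 1262·2.662/6.346 = 529.380 s.
T approaches T_ss exponentially: T(t) = T_ss + (T₀ − T_ss) e^(−t/τ).
T(1005) = 29.0800 + (55.4800)·0.149801 = 37.3910 °C.

37.39 °C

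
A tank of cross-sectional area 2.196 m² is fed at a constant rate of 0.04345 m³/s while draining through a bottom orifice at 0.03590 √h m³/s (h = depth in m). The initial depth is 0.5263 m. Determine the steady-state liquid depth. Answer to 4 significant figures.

A dh/dt = Q_in − 0.03590 √h. Steady state requires inflow = outflow:
Q_in = 0.03590 √h_ss ⇒ √h_ss = 0.04345/0.03590 = 1.21031.
h_ss = 1.21031² = 1.46484 m. (Since h₀ = 0.5263 m < h_ss, the level will rise toward this value.)

1.465 m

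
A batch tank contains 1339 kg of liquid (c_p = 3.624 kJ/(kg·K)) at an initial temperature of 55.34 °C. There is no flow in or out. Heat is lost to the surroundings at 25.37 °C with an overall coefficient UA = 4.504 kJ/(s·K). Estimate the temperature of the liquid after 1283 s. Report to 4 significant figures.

M c_p dT/dt = −UA(T − T_amb).
dT/dt = (T_ss − T)/τ with T_ss = T_amb = 25.3700 °C, τ = M c_p/UA = 1339·3.624/4.504 = 1077.38 s.
Solution: T(t) = T_ss + (T₀ − T_ss) e^(−t/τ).
T(1283) = 25.3700 + (29.9700)·0.303963 = 34.4798 °C.

34.48 °C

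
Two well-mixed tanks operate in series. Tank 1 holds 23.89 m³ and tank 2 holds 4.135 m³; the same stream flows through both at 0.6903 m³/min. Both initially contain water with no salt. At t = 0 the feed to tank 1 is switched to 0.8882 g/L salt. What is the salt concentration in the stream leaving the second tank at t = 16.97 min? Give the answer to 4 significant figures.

0.2413 g/L

Species balance on tank i: dCᵢ/dt = (Cᵢ₋₁ − Cᵢ)/τᵢ with τᵢ = Vᵢ/Q.
τ₁ = 23.89/0.6903 = 34.6081 min; τ₂ = 4.135/0.6903 = 5.99015 min.
Solving the cascade with C₁(0)=C₂(0)=0 gives C₂(t) = C_in[1 − (τ₁ e^(−t/τ₁) − τ₂ e^(−t/τ₂))/(τ₁ − τ₂)].
At t = 16.97: e^(−t/τ₁) = 0.612414, e^(−t/τ₂) = 0.0588370.
C₂ = 0.8882·[1 − (34.6081·0.612414 − 5.99015·0.0588370)/(28.6180)] = 0.8882·0.271715 = 0.241337 g/L.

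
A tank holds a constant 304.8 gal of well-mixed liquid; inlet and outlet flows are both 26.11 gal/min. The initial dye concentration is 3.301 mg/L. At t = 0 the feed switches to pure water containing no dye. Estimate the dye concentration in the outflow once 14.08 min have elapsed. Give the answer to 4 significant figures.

Species balance on the tank: V dC/dt = Q(C_in − C).
So dC/dt = (C_in − C)/τ with τ = V/Q = 304.8/26.11 = 11.6737 min.
This is linear first-order; C(t) = C_in + (C₀ − C_in) e^(−t/τ).
C(14.08) = 0 + (3.301 − 0)·e^(−14.08/11.6737) = 0 + (3.30100)·0.299353 = 0.988165 mg/L.

0.9882 mg/L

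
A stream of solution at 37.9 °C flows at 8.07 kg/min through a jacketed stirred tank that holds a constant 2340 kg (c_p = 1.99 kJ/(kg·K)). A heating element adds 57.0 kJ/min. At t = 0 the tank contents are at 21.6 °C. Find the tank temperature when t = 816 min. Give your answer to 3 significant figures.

M c_p dT/dt = ṁ c_p (T_in − T) + Q̇.
τ = M/ṁ = 289.96 min; T_ss = T_in + Q̇/(ṁ c_p) = 37.9 + 57.0/(8.07·1.99) = 41.449 °C.
This is linear first-order; T(t) = T_ss + (T₀ − T_ss) e^(−t/τ).
T(816) = 41.449 + (-19.849)·e^(−816/289.96) = 41.449 + (-19.849)·0.059955 = 40.259 °C.

40.3 °C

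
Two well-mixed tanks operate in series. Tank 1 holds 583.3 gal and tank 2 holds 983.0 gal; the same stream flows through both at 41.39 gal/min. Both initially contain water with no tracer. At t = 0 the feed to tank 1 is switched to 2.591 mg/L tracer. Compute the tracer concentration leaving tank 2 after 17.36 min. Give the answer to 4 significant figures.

Time constants: τᵢ = Vᵢ/Q for each well-mixed tank.
τ₁ = 583.3/41.39 = 14.0928 min; τ₂ = 983.0/41.39 = 23.7497 min.
Tank 1: C₁ = C_in(1 − e^(−t/τ₁)). Tank 2 (τ₁ ≠ τ₂): C₂ = C_in[1 − (τ₁ e^(−t/τ₁) − τ₂ e^(−t/τ₂))/(τ₁ − τ₂)].
At t = 17.36: e^(−t/τ₁) = 0.291756, e^(−t/τ₂) = 0.481448.
C₂ = 2.591·[1 − (14.0928·0.291756 − 23.7497·0.481448)/(-9.65692)] = 2.591·0.241726 = 0.626312 mg/L.

0.6263 mg/L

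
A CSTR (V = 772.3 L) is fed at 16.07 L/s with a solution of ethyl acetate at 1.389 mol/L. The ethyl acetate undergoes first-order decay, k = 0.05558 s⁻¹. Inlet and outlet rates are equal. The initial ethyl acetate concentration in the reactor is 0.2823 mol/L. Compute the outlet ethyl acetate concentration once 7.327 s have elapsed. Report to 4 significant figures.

Accumulation = in − out − consumed: V dC/dt = Q C_in − Q C − k V C.
dC/dt = (Q/V) C_in − (Q/V + k) C; effective rate a = Q/V + k = 0.0208080 + 0.05558 = 0.0763880 s⁻¹.
C_ss = Q C_in/(Q + kV) = 0.378362 mol/L; C(t) = C_ss + (C₀ − C_ss) e^(−a t).
C(7.327) = 0.378362 + (-0.0960616)·e^(−0.0763880·7.327) = 0.378362 + (-0.0960616)·0.571383 = 0.323474 mol/L.

0.3235 mol/L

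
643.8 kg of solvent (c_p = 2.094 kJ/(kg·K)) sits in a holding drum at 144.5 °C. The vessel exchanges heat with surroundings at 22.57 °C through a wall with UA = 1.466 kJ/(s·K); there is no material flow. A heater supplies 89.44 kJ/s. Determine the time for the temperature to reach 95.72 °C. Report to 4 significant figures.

1483 s

Heat balance on the well-mixed liquid: M c_p dT/dt = −UA(T − T_amb) + Q̇.
τ = M c_p/UA = 919.589 s; T_ss = T_amb + Q̇/UA = 22.57 + 89.44/1.466 = 83.5795 °C.
T(t) = T_ss + (T₀ − T_ss)e^(−t/τ); set T = 95.72:
t = −τ ln[(T − T_ss)/(T₀ − T_ss)] = −919.589 · ln(0.199284) = 1483.32 s.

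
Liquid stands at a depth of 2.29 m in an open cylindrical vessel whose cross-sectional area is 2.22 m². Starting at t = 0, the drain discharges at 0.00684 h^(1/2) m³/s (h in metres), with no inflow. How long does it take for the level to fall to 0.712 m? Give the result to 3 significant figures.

435 s

A dh/dt = −Q_out = −0.00684 √h.
Separate and integrate: 2(√h − √h₀) = −(0.00684/A) t.
t = 2A(√h₀ − √h)/0.00684 = 2·2.22·(√2.29 − √0.712)/0.00684
  = 4.4400 × (1.5133 − 0.84380) / 0.00684 = 434.57 s.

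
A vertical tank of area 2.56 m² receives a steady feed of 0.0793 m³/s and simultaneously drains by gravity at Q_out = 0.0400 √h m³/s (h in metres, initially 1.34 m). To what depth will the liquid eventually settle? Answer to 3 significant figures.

Unsteady balance on liquid volume: A dh/dt = Q_in − 0.0400 √h. At steady state dh/dt = 0:
Q_in = 0.0400 √h_ss ⇒ √h_ss = 0.0793/0.0400 = 1.9825.
h_ss = 1.9825² = 3.9303 m. (Since h₀ = 1.34 m < h_ss, the level will rise toward this value.)

3.93 m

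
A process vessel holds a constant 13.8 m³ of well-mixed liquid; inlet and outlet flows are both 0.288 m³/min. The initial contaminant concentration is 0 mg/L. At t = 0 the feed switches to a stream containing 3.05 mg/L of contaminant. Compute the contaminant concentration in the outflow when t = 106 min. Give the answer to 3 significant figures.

Species balance on the tank: V dC/dt = Q(C_in − C).
Rewrite as dC/dt + C/τ = C_in/τ, τ = V/Q = 47.917 min.
Solution: C(t) = C_in + (C₀ − C_in) e^(−t/τ).
C(106) = 3.05 + (0 − 3.05)·e^(−106/47.917) = 3.05 + (-3.0500)·0.10946 = 2.7161 mg/L.

2.72 mg/L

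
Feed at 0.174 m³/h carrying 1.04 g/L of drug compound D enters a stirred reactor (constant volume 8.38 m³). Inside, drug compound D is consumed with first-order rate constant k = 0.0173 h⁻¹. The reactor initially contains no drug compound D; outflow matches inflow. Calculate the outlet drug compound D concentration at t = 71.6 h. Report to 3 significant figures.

Accumulation = in − out − consumed: V dC/dt = Q C_in − Q C − k V C.
This is linear with rate a = Q/V + k = 0.038064 h⁻¹.
C_ss = Q C_in/(Q + kV) = 0.56732 g/L; C(t) = C_ss + (C₀ − C_ss) e^(−a t).
C(71.6) = 0.56732 + (-0.56732)·e^(−0.038064·71.6) = 0.56732 + (-0.56732)·0.065522 = 0.53015 g/L.

0.530 g/L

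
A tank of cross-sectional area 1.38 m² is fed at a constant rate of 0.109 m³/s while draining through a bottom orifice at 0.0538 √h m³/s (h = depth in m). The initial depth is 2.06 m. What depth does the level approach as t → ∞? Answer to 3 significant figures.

4.10 m

A dh/dt = Q_in − 0.0538 √h. Steady state requires inflow = outflow:
Q_in = 0.0538 √h_ss ⇒ √h_ss = 0.109/0.0538 = 2.0260.
h_ss = 2.0260² = 4.1048 m. (Since h₀ = 2.06 m < h_ss, the level will rise toward this value.)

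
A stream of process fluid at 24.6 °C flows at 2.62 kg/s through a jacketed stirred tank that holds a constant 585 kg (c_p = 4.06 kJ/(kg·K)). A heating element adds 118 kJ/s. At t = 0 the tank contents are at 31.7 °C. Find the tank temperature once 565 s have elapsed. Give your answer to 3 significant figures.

35.4 °C

Energy balance: M c_p dT/dt = ṁ c_p (T_in − T) + 118.
Rearrange: dT/dt = (T_ss − T)/τ with τ = M/ṁ = 223.28 s and T_ss = T_in + Q̇/(ṁ c_p) = 35.693 °C.
Integrating: T(t) = T_ss + (T₀ − T_ss) e^(−t/τ).
T(565) = 35.693 + (-3.9931)·e^(−565/223.28) = 35.693 + (-3.9931)·0.079625 = 35.375 °C.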